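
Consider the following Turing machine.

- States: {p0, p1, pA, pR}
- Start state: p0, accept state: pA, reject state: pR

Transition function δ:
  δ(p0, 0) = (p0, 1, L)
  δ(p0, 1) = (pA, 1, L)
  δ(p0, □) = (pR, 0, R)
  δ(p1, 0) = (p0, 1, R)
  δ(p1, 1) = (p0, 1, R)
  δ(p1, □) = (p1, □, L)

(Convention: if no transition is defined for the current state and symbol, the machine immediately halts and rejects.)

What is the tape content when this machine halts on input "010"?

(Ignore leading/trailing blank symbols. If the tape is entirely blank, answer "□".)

Execution trace:
Initial: [p0]010
Step 1: δ(p0, 0) = (p0, 1, L) → [p0]□110
Step 2: δ(p0, □) = (pR, 0, R) → 0[pR]110

The machine reaches the reject state pR and halts.

Final tape (ignoring leading/trailing blanks): 0110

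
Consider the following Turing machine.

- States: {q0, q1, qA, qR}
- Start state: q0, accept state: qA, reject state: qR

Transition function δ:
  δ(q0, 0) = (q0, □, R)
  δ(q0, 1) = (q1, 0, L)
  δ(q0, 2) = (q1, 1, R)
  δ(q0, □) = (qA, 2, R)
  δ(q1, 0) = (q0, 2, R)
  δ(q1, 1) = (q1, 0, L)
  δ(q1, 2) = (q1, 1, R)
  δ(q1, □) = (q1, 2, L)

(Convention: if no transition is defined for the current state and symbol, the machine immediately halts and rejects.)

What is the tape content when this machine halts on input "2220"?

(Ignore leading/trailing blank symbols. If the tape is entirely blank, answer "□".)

Execution trace:
Initial: [q0]2220
Step 1: δ(q0, 2) = (q1, 1, R) → 1[q1]220
Step 2: δ(q1, 2) = (q1, 1, R) → 11[q1]20
Step 3: δ(q1, 2) = (q1, 1, R) → 111[q1]0
Step 4: δ(q1, 0) = (q0, 2, R) → 1112[q0]□
Step 5: δ(q0, □) = (qA, 2, R) → 11122[qA]□

The machine reaches the accept state qA and halts.

Final tape (ignoring leading/trailing blanks): 11122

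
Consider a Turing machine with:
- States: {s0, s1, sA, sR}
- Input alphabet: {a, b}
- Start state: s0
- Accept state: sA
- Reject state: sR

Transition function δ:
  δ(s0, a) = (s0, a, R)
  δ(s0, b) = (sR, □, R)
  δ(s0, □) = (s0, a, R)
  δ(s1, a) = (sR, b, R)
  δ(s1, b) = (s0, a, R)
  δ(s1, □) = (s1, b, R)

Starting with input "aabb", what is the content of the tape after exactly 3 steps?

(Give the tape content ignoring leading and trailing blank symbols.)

Execution trace:
Initial: [s0]aabb
Step 1: δ(s0, a) = (s0, a, R) → a[s0]abb
Step 2: δ(s0, a) = (s0, a, R) → aa[s0]bb
Step 3: δ(s0, b) = (sR, □, R) → aa□[sR]b

The machine reaches the reject state sR and halts.

After 3 steps, the tape (ignoring leading/trailing blanks) is: aa□b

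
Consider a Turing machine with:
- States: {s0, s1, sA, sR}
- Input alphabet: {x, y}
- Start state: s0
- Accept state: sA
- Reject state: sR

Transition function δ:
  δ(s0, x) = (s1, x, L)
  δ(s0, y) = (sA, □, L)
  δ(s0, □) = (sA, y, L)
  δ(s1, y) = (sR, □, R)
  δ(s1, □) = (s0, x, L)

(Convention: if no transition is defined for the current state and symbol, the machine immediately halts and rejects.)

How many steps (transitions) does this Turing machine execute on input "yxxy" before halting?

Execution trace:
Initial: [s0]yxxy
Step 1: δ(s0, y) = (sA, □, L) → [sA]□□xxy

The machine reaches the accept state sA and halts.

The machine executed 1 step before halting.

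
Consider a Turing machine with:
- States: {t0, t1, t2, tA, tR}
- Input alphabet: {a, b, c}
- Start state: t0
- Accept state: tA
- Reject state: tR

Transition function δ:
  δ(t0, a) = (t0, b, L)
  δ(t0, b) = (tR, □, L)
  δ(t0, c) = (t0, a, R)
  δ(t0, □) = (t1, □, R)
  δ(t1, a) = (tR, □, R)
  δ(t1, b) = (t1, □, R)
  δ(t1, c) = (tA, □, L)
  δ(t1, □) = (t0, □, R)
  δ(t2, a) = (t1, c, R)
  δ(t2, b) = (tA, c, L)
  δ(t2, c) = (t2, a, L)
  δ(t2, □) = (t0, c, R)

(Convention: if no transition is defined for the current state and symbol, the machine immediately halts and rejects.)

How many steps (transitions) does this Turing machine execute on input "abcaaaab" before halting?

Execution trace:
Initial: [t0]abcaaaab
Step 1: δ(t0, a) = (t0, b, L) → [t0]□bbcaaaab
Step 2: δ(t0, □) = (t1, □, R) → □[t1]bbcaaaab
Step 3: δ(t1, b) = (t1, □, R) → □□[t1]bcaaaab
Step 4: δ(t1, b) = (t1, □, R) → □□□[t1]caaaab
Step 5: δ(t1, c) = (tA, □, L) → □□[tA]□□aaaab

The machine reaches the accept state tA and halts.

The machine executed 5 steps before halting.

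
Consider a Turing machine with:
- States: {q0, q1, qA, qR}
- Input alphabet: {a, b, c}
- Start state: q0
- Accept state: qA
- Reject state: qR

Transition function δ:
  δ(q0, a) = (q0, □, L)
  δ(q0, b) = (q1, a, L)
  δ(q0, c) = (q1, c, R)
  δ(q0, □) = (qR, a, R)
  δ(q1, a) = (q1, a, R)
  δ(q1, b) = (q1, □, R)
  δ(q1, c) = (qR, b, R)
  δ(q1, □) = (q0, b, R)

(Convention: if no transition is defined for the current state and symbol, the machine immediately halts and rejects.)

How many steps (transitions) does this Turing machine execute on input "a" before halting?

Execution trace:
Initial: [q0]a
Step 1: δ(q0, a) = (q0, □, L) → [q0]□□
Step 2: δ(q0, □) = (qR, a, R) → a[qR]□

The machine reaches the reject state qR and halts.

The machine executed 2 steps before halting.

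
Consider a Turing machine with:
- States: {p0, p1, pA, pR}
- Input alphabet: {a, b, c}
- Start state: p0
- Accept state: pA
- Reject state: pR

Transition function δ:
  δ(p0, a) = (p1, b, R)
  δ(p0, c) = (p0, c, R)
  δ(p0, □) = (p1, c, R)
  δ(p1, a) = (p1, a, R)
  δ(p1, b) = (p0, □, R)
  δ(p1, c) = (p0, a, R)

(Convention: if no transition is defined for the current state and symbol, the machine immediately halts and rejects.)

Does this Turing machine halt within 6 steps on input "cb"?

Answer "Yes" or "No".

Execution trace:
Initial: [p0]cb
Step 1: δ(p0, c) = (p0, c, R) → c[p0]b

No transition is defined for δ(p0, b). By convention the machine halts and rejects.
The machine halted after 1 step (within the 6-step bound).

Answer: Yes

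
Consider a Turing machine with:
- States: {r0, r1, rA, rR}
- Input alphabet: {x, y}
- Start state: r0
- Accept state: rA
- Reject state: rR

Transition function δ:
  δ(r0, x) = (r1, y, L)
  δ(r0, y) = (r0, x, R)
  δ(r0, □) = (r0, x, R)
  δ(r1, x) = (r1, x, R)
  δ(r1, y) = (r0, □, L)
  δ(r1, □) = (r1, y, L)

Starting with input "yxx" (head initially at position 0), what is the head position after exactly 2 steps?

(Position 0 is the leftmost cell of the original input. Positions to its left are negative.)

Execution trace (head position shown):
Step 0: [r0]yxx  (head at position 0)
Step 1: move right → x[r0]xx  (head at position 1)
Step 2: move left → [r1]xyx  (head at position 0)

After 2 steps, the head is at position 0.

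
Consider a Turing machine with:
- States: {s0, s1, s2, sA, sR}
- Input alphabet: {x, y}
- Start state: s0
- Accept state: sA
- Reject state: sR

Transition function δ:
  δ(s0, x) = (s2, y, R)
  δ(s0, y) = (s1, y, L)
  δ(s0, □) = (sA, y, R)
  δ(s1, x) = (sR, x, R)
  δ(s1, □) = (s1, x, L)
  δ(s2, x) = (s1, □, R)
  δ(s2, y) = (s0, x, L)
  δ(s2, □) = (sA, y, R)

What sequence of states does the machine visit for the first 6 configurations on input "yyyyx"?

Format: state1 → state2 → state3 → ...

Execution trace:
Initial: [s0]yyyyx
Step 1: δ(s0, y) = (s1, y, L) → [s1]□yyyyx
Step 2: δ(s1, □) = (s1, x, L) → [s1]□xyyyyx
Step 3: δ(s1, □) = (s1, x, L) → [s1]□xxyyyyx
Step 4: δ(s1, □) = (s1, x, L) → [s1]□xxxyyyyx
Step 5: δ(s1, □) = (s1, x, L) → [s1]□xxxxyyyyx

State sequence: s0 → s1 → s1 → s1 → s1 → s1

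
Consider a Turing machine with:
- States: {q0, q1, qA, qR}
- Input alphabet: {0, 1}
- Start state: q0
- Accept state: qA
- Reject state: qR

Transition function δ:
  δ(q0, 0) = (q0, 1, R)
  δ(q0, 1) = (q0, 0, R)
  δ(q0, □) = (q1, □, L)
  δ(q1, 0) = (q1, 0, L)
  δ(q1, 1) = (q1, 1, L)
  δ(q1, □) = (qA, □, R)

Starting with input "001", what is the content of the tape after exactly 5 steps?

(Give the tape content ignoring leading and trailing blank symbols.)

Execution trace:
Initial: [q0]001
Step 1: δ(q0, 0) = (q0, 1, R) → 1[q0]01
Step 2: δ(q0, 0) = (q0, 1, R) → 11[q0]1
Step 3: δ(q0, 1) = (q0, 0, R) → 110[q0]□
Step 4: δ(q0, □) = (q1, □, L) → 11[q1]0□
Step 5: δ(q1, 0) = (q1, 0, L) → 1[q1]10□

After 5 steps, the tape (ignoring leading/trailing blanks) is: 110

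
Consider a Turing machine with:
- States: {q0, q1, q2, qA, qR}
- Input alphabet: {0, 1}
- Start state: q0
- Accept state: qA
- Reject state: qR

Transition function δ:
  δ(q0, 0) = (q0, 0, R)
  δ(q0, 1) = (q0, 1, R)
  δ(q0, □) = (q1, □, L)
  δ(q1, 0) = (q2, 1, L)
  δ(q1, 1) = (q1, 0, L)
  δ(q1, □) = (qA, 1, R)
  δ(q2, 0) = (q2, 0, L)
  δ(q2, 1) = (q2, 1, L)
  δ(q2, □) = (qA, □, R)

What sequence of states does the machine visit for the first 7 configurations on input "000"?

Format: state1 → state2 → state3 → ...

Execution trace:
Initial: [q0]000
Step 1: δ(q0, 0) = (q0, 0, R) → 0[q0]00
Step 2: δ(q0, 0) = (q0, 0, R) → 00[q0]0
Step 3: δ(q0, 0) = (q0, 0, R) → 000[q0]□
Step 4: δ(q0, □) = (q1, □, L) → 00[q1]0□
Step 5: δ(q1, 0) = (q2, 1, L) → 0[q2]01□
Step 6: δ(q2, 0) = (q2, 0, L) → [q2]001□

State sequence: q0 → q0 → q0 → q0 → q1 → q2 → q2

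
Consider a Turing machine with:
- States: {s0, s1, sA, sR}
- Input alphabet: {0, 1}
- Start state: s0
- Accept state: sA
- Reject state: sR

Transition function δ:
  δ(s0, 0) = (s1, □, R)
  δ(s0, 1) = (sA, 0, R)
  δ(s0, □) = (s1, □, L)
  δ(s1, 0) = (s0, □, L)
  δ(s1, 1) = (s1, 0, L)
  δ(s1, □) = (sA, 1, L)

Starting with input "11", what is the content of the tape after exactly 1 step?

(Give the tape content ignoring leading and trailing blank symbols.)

Execution trace:
Initial: [s0]11
Step 1: δ(s0, 1) = (sA, 0, R) → 0[sA]1

The machine reaches the accept state sA and halts.

After 1 step, the tape (ignoring leading/trailing blanks) is: 01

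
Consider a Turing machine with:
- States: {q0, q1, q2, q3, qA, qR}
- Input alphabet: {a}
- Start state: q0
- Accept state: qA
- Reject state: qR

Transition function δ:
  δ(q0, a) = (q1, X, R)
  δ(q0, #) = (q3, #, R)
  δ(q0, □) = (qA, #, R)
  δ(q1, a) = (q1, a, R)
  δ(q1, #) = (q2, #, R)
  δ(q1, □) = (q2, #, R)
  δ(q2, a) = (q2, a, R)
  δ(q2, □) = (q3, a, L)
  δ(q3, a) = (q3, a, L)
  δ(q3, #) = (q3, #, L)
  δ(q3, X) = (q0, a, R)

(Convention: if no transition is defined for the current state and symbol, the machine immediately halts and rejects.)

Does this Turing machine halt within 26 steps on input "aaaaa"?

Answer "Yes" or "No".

Execution trace:
Initial: [q0]aaaaa
Step 1: δ(q0, a) = (q1, X, R) → X[q1]aaaa
Step 2: δ(q1, a) = (q1, a, R) → Xa[q1]aaa
Step 3: δ(q1, a) = (q1, a, R) → Xaa[q1]aa
Step 4: δ(q1, a) = (q1, a, R) → Xaaa[q1]a
Step 5: δ(q1, a) = (q1, a, R) → Xaaaa[q1]□
Step 6: δ(q1, □) = (q2, #, R) → Xaaaa#[q2]□
Step 7: δ(q2, □) = (q3, a, L) → Xaaaa[q3]#a
Step 8: δ(q3, #) = (q3, #, L) → Xaaa[q3]a#a
Step 9: δ(q3, a) = (q3, a, L) → Xaa[q3]aa#a
Step 10: δ(q3, a) = (q3, a, L) → Xa[q3]aaa#a
Step 11: δ(q3, a) = (q3, a, L) → X[q3]aaaa#a
Step 12: δ(q3, a) = (q3, a, L) → [q3]Xaaaa#a
Step 13: δ(q3, X) = (q0, a, R) → a[q0]aaaa#a
Step 14: δ(q0, a) = (q1, X, R) → aX[q1]aaa#a
Step 15: δ(q1, a) = (q1, a, R) → aXa[q1]aa#a
Step 16: δ(q1, a) = (q1, a, R) → aXaa[q1]a#a
Step 17: δ(q1, a) = (q1, a, R) → aXaaa[q1]#a
Step 18: δ(q1, #) = (q2, #, R) → aXaaa#[q2]a
Step 19: δ(q2, a) = (q2, a, R) → aXaaa#a[q2]□
Step 20: δ(q2, □) = (q3, a, L) → aXaaa#[q3]aa
Step 21: δ(q3, a) = (q3, a, L) → aXaaa[q3]#aa
Step 22: δ(q3, #) = (q3, #, L) → aXaa[q3]a#aa
Step 23: δ(q3, a) = (q3, a, L) → aXa[q3]aa#aa
Step 24: δ(q3, a) = (q3, a, L) → aX[q3]aaa#aa
Step 25: δ(q3, a) = (q3, a, L) → a[q3]Xaaa#aa
Step 26: δ(q3, X) = (q0, a, R) → aa[q0]aaa#aa

The machine has not reached a halting state after 26 steps.
The machine did not halt within the 26-step bound.

Answer: No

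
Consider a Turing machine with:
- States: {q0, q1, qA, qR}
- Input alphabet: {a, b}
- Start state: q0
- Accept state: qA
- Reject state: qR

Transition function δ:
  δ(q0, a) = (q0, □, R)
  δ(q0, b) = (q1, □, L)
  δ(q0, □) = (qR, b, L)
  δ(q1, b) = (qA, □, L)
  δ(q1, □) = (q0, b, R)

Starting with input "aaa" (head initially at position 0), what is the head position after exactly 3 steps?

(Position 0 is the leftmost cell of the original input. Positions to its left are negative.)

Execution trace (head position shown):
Step 0: [q0]aaa  (head at position 0)
Step 1: move right → □[q0]aa  (head at position 1)
Step 2: move right → □□[q0]a  (head at position 2)
Step 3: move right → □□□[q0]□  (head at position 3)

After 3 steps, the head is at position 3.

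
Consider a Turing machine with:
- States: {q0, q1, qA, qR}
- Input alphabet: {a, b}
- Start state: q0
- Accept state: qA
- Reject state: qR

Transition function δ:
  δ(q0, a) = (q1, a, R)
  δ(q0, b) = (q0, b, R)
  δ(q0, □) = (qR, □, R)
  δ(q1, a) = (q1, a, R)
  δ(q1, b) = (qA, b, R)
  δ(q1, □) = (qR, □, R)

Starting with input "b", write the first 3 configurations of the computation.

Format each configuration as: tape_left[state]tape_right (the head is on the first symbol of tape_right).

Transitions applied:
Step 1: δ(q0, b) = (q0, b, R)
Step 2: δ(q0, □) = (qR, □, R)

The first 3 configurations are:
[q0]b ⊢ b[q0]□ ⊢ b□[qR]□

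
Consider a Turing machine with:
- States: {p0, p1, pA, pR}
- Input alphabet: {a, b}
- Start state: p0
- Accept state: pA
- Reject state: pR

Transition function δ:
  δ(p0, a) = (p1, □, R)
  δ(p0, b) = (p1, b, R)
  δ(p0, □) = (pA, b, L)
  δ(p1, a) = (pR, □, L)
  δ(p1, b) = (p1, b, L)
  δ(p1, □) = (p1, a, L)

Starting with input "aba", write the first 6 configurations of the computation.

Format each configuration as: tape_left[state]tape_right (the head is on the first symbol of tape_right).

Transitions applied:
Step 1: δ(p0, a) = (p1, □, R)
Step 2: δ(p1, b) = (p1, b, L)
Step 3: δ(p1, □) = (p1, a, L)
Step 4: δ(p1, □) = (p1, a, L)
Step 5: δ(p1, □) = (p1, a, L)

The first 6 configurations are:
[p0]aba ⊢ □[p1]ba ⊢ [p1]□ba ⊢ [p1]□aba ⊢ [p1]□aaba ⊢ [p1]□aaaba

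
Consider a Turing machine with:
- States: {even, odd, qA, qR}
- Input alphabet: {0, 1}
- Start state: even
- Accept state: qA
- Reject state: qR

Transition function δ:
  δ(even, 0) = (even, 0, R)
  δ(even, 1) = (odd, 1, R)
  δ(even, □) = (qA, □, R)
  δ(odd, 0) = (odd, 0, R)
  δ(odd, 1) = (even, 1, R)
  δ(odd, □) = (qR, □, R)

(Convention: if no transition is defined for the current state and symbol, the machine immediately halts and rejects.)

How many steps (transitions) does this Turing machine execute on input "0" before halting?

Execution trace:
Initial: [even]0
Step 1: δ(even, 0) = (even, 0, R) → 0[even]□
Step 2: δ(even, □) = (qA, □, R) → 0□[qA]□

The machine reaches the accept state qA and halts.

The machine executed 2 steps before halting.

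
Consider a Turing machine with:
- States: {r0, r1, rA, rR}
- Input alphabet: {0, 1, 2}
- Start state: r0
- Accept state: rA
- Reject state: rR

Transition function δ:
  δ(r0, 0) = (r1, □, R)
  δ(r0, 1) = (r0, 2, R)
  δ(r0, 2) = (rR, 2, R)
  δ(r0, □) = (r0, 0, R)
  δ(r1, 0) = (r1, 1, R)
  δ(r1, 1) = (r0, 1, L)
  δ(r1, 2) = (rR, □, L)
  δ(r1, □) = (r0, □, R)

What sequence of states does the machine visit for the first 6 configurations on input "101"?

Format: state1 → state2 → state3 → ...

Execution trace:
Initial: [r0]101
Step 1: δ(r0, 1) = (r0, 2, R) → 2[r0]01
Step 2: δ(r0, 0) = (r1, □, R) → 2□[r1]1
Step 3: δ(r1, 1) = (r0, 1, L) → 2[r0]□1
Step 4: δ(r0, □) = (r0, 0, R) → 20[r0]1
Step 5: δ(r0, 1) = (r0, 2, R) → 202[r0]□

State sequence: r0 → r0 → r1 → r0 → r0 → r0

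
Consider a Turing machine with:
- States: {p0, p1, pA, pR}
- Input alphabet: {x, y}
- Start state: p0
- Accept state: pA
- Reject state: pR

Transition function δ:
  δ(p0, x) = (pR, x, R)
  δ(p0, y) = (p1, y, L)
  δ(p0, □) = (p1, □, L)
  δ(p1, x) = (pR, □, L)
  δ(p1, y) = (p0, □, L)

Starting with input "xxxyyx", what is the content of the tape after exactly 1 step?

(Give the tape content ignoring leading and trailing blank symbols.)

Execution trace:
Initial: [p0]xxxyyx
Step 1: δ(p0, x) = (pR, x, R) → x[pR]xxyyx

The machine reaches the reject state pR and halts.

After 1 step, the tape (ignoring leading/trailing blanks) is: xxxyyx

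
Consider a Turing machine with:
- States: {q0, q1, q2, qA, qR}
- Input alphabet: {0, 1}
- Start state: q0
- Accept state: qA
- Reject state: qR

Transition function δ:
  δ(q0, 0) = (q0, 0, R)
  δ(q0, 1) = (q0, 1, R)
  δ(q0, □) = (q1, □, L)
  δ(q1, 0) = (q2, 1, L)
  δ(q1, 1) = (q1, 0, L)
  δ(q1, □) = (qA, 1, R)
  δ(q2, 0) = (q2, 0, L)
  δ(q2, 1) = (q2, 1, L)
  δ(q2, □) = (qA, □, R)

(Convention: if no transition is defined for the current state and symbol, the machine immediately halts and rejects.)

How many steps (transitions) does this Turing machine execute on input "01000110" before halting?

Execution trace:
Initial: [q0]01000110
Step 1: δ(q0, 0) = (q0, 0, R) → 0[q0]1000110
Step 2: δ(q0, 1) = (q0, 1, R) → 01[q0]000110
Step 3: δ(q0, 0) = (q0, 0, R) → 010[q0]00110
Step 4: δ(q0, 0) = (q0, 0, R) → 0100[q0]0110
Step 5: δ(q0, 0) = (q0, 0, R) → 01000[q0]110
Step 6: δ(q0, 1) = (q0, 1, R) → 010001[q0]10
Step 7: δ(q0, 1) = (q0, 1, R) → 0100011[q0]0
Step 8: δ(q0, 0) = (q0, 0, R) → 01000110[q0]□
Step 9: δ(q0, □) = (q1, □, L) → 0100011[q1]0□
Step 10: δ(q1, 0) = (q2, 1, L) → 010001[q2]11□
Step 11: δ(q2, 1) = (q2, 1, L) → 01000[q2]111□
Step 12: δ(q2, 1) = (q2, 1, L) → 0100[q2]0111□
Step 13: δ(q2, 0) = (q2, 0, L) → 010[q2]00111□
Step 14: δ(q2, 0) = (q2, 0, L) → 01[q2]000111□
Step 15: δ(q2, 0) = (q2, 0, L) → 0[q2]1000111□
Step 16: δ(q2, 1) = (q2, 1, L) → [q2]01000111□
Step 17: δ(q2, 0) = (q2, 0, L) → [q2]□01000111□
Step 18: δ(q2, □) = (qA, □, R) → □[qA]01000111□

The machine reaches the accept state qA and halts.

The machine executed 18 steps before halting.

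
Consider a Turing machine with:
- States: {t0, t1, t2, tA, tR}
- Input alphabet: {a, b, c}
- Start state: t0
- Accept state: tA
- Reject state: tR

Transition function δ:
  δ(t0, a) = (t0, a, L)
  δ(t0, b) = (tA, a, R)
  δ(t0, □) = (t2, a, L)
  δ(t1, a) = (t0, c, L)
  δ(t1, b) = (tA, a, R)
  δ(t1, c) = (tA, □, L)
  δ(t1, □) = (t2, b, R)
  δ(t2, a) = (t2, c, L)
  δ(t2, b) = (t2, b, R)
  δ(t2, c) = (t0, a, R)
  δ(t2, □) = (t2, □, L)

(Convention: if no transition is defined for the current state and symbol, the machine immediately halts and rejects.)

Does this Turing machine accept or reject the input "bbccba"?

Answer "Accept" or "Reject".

Execution trace:
Initial: [t0]bbccba
Step 1: δ(t0, b) = (tA, a, R) → a[tA]bccba

The machine reaches the accept state tA and halts.

Answer: Accept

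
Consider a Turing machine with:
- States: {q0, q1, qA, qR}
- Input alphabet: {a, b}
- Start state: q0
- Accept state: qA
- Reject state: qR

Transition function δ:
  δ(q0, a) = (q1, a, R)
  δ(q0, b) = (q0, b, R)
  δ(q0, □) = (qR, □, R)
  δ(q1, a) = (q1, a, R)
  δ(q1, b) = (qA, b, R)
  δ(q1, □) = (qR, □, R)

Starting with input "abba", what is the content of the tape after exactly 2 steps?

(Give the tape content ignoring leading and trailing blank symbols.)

Execution trace:
Initial: [q0]abba
Step 1: δ(q0, a) = (q1, a, R) → a[q1]bba
Step 2: δ(q1, b) = (qA, b, R) → ab[qA]ba

The machine reaches the accept state qA and halts.

After 2 steps, the tape (ignoring leading/trailing blanks) is: abba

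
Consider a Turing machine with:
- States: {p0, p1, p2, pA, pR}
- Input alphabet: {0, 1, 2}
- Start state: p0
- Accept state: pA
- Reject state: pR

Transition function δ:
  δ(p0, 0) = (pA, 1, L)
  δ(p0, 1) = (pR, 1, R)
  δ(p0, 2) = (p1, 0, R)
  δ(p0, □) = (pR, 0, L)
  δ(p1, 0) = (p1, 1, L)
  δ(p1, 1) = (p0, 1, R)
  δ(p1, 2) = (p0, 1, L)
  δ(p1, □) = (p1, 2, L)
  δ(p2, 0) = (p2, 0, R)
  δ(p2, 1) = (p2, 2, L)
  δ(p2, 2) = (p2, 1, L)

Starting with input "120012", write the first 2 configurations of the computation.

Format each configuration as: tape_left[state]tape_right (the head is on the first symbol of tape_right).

Transitions applied:
Step 1: δ(p0, 1) = (pR, 1, R)

The first 2 configurations are:
[p0]120012 ⊢ 1[pR]20012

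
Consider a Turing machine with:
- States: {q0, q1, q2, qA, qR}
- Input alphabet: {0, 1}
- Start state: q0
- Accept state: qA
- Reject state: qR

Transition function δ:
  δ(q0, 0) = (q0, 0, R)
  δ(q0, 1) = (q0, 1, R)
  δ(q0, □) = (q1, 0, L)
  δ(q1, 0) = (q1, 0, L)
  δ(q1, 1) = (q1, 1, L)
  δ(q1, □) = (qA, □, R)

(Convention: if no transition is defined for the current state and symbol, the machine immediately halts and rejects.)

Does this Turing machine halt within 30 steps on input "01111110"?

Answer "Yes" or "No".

Execution trace:
Initial: [q0]01111110
Step 1: δ(q0, 0) = (q0, 0, R) → 0[q0]1111110
Step 2: δ(q0, 1) = (q0, 1, R) → 01[q0]111110
Step 3: δ(q0, 1) = (q0, 1, R) → 011[q0]11110
Step 4: δ(q0, 1) = (q0, 1, R) → 0111[q0]1110
Step 5: δ(q0, 1) = (q0, 1, R) → 01111[q0]110
Step 6: δ(q0, 1) = (q0, 1, R) → 011111[q0]10
Step 7: δ(q0, 1) = (q0, 1, R) → 0111111[q0]0
Step 8: δ(q0, 0) = (q0, 0, R) → 01111110[q0]□
Step 9: δ(q0, □) = (q1, 0, L) → 0111111[q1]00
Step 10: δ(q1, 0) = (q1, 0, L) → 011111[q1]100
Step 11: δ(q1, 1) = (q1, 1, L) → 01111[q1]1100
Step 12: δ(q1, 1) = (q1, 1, L) → 0111[q1]11100
Step 13: δ(q1, 1) = (q1, 1, L) → 011[q1]111100
Step 14: δ(q1, 1) = (q1, 1, L) → 01[q1]1111100
Step 15: δ(q1, 1) = (q1, 1, L) → 0[q1]11111100
Step 16: δ(q1, 1) = (q1, 1, L) → [q1]011111100
Step 17: δ(q1, 0) = (q1, 0, L) → [q1]□011111100
Step 18: δ(q1, □) = (qA, □, R) → □[qA]011111100

The machine reaches the accept state qA and halts.
The machine halted after 18 steps (within the 30-step bound).

Answer: Yes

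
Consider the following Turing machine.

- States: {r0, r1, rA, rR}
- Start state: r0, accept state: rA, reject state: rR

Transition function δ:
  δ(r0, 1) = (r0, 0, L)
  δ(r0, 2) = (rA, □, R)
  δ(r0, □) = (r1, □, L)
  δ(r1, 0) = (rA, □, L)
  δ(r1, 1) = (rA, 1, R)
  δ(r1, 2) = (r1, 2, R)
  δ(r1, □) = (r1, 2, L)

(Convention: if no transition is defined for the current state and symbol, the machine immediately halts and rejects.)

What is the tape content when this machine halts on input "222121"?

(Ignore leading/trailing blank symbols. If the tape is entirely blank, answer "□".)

Execution trace:
Initial: [r0]222121
Step 1: δ(r0, 2) = (rA, □, R) → □[rA]22121

The machine reaches the accept state rA and halts.

Final tape (ignoring leading/trailing blanks): 22121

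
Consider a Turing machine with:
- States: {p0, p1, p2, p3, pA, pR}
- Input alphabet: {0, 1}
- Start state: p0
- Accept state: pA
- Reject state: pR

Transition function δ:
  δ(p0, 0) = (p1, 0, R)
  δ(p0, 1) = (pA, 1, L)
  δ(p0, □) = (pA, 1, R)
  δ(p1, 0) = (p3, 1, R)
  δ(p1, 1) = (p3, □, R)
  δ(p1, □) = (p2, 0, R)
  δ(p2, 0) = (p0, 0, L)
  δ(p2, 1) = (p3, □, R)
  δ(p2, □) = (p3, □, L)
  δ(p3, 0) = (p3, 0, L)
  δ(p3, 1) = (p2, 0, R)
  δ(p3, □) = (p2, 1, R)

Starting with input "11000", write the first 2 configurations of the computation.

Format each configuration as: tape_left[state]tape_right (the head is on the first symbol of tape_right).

Transitions applied:
Step 1: δ(p0, 1) = (pA, 1, L)

The first 2 configurations are:
[p0]11000 ⊢ [pA]□11000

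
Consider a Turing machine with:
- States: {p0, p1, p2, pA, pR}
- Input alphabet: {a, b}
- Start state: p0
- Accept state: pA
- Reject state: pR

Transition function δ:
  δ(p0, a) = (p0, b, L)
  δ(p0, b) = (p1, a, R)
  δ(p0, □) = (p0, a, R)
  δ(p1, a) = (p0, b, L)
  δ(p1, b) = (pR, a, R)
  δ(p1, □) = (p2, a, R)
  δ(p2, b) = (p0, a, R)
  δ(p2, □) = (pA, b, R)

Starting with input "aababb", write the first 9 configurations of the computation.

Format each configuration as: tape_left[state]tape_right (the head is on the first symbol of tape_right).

Transitions applied:
Step 1: δ(p0, a) = (p0, b, L)
Step 2: δ(p0, □) = (p0, a, R)
Step 3: δ(p0, b) = (p1, a, R)
Step 4: δ(p1, a) = (p0, b, L)
Step 5: δ(p0, a) = (p0, b, L)
Step 6: δ(p0, a) = (p0, b, L)
Step 7: δ(p0, □) = (p0, a, R)
Step 8: δ(p0, b) = (p1, a, R)

The first 9 configurations are:
[p0]aababb ⊢ [p0]□bababb ⊢ a[p0]bababb ⊢ aa[p1]ababb ⊢ a[p0]abbabb ⊢ [p0]abbbabb ⊢ [p0]□bbbbabb ⊢ a[p0]bbbbabb ⊢ aa[p1]bbbabb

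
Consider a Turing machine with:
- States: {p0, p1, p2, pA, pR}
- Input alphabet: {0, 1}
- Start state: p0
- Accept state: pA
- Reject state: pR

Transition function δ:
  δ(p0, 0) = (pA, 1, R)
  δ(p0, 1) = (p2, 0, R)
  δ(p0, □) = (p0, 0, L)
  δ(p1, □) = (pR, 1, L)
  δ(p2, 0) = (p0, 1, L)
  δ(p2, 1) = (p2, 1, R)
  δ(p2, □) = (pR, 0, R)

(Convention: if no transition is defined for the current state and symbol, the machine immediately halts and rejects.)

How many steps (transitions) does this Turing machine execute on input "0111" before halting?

Execution trace:
Initial: [p0]0111
Step 1: δ(p0, 0) = (pA, 1, R) → 1[pA]111

The machine reaches the accept state pA and halts.

The machine executed 1 step before halting.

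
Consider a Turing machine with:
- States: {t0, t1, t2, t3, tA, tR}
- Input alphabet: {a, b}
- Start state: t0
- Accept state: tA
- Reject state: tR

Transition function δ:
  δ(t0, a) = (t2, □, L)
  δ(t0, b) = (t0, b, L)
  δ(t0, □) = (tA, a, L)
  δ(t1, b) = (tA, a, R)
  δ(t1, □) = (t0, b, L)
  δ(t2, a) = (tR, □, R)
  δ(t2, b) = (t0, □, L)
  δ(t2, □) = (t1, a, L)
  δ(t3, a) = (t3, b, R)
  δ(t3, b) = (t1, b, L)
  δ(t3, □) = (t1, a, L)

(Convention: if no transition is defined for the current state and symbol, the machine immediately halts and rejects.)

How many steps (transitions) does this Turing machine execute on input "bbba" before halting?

Execution trace:
Initial: [t0]bbba
Step 1: δ(t0, b) = (t0, b, L) → [t0]□bbba
Step 2: δ(t0, □) = (tA, a, L) → [tA]□abbba

The machine reaches the accept state tA and halts.

The machine executed 2 steps before halting.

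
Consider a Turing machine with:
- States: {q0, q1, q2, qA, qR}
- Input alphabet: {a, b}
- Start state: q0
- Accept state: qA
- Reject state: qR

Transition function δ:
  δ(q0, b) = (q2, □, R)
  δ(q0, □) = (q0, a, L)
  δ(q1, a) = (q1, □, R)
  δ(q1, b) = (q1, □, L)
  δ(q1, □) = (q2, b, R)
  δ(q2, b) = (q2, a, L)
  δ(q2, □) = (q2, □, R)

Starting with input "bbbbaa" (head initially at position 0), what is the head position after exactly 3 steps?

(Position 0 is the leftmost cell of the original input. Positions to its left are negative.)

Execution trace (head position shown):
Step 0: [q0]bbbbaa  (head at position 0)
Step 1: move right → □[q2]bbbaa  (head at position 1)
Step 2: move left → [q2]□abbaa  (head at position 0)
Step 3: move right → □[q2]abbaa  (head at position 1)

After 3 steps, the head is at position 1.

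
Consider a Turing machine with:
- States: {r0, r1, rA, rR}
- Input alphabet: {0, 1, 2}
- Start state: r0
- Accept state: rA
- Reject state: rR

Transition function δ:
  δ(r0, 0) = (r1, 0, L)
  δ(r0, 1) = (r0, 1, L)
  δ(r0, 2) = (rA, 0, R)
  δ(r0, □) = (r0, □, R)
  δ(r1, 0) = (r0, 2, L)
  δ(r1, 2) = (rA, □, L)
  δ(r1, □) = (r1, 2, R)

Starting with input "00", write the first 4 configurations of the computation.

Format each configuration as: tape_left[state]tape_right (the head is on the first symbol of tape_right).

Transitions applied:
Step 1: δ(r0, 0) = (r1, 0, L)
Step 2: δ(r1, □) = (r1, 2, R)
Step 3: δ(r1, 0) = (r0, 2, L)

The first 4 configurations are:
[r0]00 ⊢ [r1]□00 ⊢ 2[r1]00 ⊢ [r0]220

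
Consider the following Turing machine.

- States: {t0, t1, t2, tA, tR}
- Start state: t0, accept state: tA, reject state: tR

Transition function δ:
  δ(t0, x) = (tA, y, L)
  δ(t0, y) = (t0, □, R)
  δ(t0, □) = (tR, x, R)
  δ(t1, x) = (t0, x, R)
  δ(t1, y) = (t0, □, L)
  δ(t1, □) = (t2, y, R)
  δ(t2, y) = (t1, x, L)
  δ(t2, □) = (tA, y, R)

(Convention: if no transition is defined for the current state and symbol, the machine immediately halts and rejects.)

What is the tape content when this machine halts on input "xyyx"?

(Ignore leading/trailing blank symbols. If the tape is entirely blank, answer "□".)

Execution trace:
Initial: [t0]xyyx
Step 1: δ(t0, x) = (tA, y, L) → [tA]□yyyx

The machine reaches the accept state tA and halts.

Final tape (ignoring leading/trailing blanks): yyyx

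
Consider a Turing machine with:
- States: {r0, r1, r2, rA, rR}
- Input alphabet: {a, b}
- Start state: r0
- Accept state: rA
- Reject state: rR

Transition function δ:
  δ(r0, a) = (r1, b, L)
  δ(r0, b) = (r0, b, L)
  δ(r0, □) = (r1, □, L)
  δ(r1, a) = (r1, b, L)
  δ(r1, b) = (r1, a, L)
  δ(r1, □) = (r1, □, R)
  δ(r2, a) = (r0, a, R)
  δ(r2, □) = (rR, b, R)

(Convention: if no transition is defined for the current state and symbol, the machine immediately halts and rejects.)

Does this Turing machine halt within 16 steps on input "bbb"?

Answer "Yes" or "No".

Execution trace:
Initial: [r0]bbb
Step 1: δ(r0, b) = (r0, b, L) → [r0]□bbb
Step 2: δ(r0, □) = (r1, □, L) → [r1]□□bbb
Step 3: δ(r1, □) = (r1, □, R) → □[r1]□bbb
Step 4: δ(r1, □) = (r1, □, R) → □□[r1]bbb
Step 5: δ(r1, b) = (r1, a, L) → □[r1]□abb
Step 6: δ(r1, □) = (r1, □, R) → □□[r1]abb
Step 7: δ(r1, a) = (r1, b, L) → □[r1]□bbb
Step 8: δ(r1, □) = (r1, □, R) → □□[r1]bbb
Step 9: δ(r1, b) = (r1, a, L) → □[r1]□abb
Step 10: δ(r1, □) = (r1, □, R) → □□[r1]abb
Step 11: δ(r1, a) = (r1, b, L) → □[r1]□bbb
Step 12: δ(r1, □) = (r1, □, R) → □□[r1]bbb
Step 13: δ(r1, b) = (r1, a, L) → □[r1]□abb
Step 14: δ(r1, □) = (r1, □, R) → □□[r1]abb
Step 15: δ(r1, a) = (r1, b, L) → □[r1]□bbb
Step 16: δ(r1, □) = (r1, □, R) → □□[r1]bbb

The machine has not reached a halting state after 16 steps.
The machine did not halt within the 16-step bound.

Answer: No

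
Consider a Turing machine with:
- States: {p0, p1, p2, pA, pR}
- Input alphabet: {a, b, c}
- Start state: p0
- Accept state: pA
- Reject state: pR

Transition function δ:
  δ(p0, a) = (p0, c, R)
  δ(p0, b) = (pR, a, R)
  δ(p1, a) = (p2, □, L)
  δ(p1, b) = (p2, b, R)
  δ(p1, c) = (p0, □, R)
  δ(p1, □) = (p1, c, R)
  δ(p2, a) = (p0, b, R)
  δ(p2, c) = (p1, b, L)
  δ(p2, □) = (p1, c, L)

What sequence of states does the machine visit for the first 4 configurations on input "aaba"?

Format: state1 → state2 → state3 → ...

Execution trace:
Initial: [p0]aaba
Step 1: δ(p0, a) = (p0, c, R) → c[p0]aba
Step 2: δ(p0, a) = (p0, c, R) → cc[p0]ba
Step 3: δ(p0, b) = (pR, a, R) → cca[pR]a

The machine reaches the reject state pR and halts.

State sequence: p0 → p0 → p0 → pR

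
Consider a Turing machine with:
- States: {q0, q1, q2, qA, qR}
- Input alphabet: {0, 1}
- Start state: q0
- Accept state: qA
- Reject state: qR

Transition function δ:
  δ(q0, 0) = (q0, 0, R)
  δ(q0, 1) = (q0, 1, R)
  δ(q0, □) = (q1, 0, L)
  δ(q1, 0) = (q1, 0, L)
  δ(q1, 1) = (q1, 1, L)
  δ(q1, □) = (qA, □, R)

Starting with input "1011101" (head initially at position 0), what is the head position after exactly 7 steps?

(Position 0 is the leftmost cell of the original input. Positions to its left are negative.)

Execution trace (head position shown):
Step 0: [q0]1011101  (head at position 0)
Step 1: move right → 1[q0]011101  (head at position 1)
Step 2: move right → 10[q0]11101  (head at position 2)
Step 3: move right → 101[q0]1101  (head at position 3)
Step 4: move right → 1011[q0]101  (head at position 4)
Step 5: move right → 10111[q0]01  (head at position 5)
Step 6: move right → 101110[q0]1  (head at position 6)
Step 7: move right → 1011101[q0]□  (head at position 7)

After 7 steps, the head is at position 7.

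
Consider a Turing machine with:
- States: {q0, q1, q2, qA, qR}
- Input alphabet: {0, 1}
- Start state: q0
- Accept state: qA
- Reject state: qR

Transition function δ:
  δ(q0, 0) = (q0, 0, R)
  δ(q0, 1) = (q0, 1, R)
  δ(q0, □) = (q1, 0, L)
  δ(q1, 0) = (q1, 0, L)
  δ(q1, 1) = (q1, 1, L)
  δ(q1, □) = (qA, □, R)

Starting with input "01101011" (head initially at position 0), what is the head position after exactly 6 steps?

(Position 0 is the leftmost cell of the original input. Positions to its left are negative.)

Execution trace (head position shown):
Step 0: [q0]01101011  (head at position 0)
Step 1: move right → 0[q0]1101011  (head at position 1)
Step 2: move right → 01[q0]101011  (head at position 2)
Step 3: move right → 011[q0]01011  (head at position 3)
Step 4: move right → 0110[q0]1011  (head at position 4)
Step 5: move right → 01101[q0]011  (head at position 5)
Step 6: move right → 011010[q0]11  (head at position 6)

After 6 steps, the head is at position 6.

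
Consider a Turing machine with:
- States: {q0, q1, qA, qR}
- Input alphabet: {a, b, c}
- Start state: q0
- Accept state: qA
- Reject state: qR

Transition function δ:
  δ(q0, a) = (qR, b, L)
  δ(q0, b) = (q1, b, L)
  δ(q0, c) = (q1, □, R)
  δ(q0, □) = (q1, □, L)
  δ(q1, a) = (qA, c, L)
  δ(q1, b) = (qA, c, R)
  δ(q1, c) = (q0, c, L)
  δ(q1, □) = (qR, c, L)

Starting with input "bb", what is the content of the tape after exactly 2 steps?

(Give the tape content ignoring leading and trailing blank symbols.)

Execution trace:
Initial: [q0]bb
Step 1: δ(q0, b) = (q1, b, L) → [q1]□bb
Step 2: δ(q1, □) = (qR, c, L) → [qR]□cbb

The machine reaches the reject state qR and halts.

After 2 steps, the tape (ignoring leading/trailing blanks) is: cbb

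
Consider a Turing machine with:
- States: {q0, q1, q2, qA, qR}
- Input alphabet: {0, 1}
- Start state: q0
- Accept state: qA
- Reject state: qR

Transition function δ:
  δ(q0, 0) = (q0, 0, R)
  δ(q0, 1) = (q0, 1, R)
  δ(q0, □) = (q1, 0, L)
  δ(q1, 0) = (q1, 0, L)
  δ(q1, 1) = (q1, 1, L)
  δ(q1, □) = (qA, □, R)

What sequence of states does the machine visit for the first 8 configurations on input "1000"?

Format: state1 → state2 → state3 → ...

Execution trace:
Initial: [q0]1000
Step 1: δ(q0, 1) = (q0, 1, R) → 1[q0]000
Step 2: δ(q0, 0) = (q0, 0, R) → 10[q0]00
Step 3: δ(q0, 0) = (q0, 0, R) → 100[q0]0
Step 4: δ(q0, 0) = (q0, 0, R) → 1000[q0]□
Step 5: δ(q0, □) = (q1, 0, L) → 100[q1]00
Step 6: δ(q1, 0) = (q1, 0, L) → 10[q1]000
Step 7: δ(q1, 0) = (q1, 0, L) → 1[q1]0000

State sequence: q0 → q0 → q0 → q0 → q0 → q1 → q1 → q1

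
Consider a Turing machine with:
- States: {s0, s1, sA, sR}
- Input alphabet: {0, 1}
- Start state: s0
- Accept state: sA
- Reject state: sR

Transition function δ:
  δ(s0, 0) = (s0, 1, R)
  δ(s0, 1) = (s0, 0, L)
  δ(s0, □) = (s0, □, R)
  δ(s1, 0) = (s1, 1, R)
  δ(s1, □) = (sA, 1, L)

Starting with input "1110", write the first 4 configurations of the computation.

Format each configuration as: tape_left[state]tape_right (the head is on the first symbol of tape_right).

Transitions applied:
Step 1: δ(s0, 1) = (s0, 0, L)
Step 2: δ(s0, □) = (s0, □, R)
Step 3: δ(s0, 0) = (s0, 1, R)

The first 4 configurations are:
[s0]1110 ⊢ [s0]□0110 ⊢ □[s0]0110 ⊢ □1[s0]110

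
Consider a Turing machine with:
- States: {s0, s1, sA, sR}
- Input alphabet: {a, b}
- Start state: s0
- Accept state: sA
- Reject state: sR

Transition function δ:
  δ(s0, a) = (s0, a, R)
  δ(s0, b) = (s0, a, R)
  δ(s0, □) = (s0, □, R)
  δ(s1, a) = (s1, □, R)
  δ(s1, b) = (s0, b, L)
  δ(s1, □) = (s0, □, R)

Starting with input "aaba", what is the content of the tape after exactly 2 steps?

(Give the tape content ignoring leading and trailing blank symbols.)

Execution trace:
Initial: [s0]aaba
Step 1: δ(s0, a) = (s0, a, R) → a[s0]aba
Step 2: δ(s0, a) = (s0, a, R) → aa[s0]ba

After 2 steps, the tape (ignoring leading/trailing blanks) is: aaba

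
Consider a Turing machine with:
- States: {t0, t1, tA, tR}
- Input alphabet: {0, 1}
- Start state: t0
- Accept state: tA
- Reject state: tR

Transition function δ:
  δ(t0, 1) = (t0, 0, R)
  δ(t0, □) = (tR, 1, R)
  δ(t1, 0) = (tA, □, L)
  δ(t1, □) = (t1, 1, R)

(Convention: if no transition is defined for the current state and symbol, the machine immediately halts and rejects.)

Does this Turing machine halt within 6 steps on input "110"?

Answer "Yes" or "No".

Execution trace:
Initial: [t0]110
Step 1: δ(t0, 1) = (t0, 0, R) → 0[t0]10
Step 2: δ(t0, 1) = (t0, 0, R) → 00[t0]0

No transition is defined for δ(t0, 0). By convention the machine halts and rejects.
The machine halted after 2 steps (within the 6-step bound).

Answer: Yes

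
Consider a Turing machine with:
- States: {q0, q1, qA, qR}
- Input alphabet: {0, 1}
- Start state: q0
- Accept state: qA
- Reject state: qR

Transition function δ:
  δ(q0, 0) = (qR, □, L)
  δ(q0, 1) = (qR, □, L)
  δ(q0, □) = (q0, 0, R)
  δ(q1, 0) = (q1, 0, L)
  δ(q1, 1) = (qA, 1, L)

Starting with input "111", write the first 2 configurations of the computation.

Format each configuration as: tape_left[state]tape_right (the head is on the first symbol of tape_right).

Transitions applied:
Step 1: δ(q0, 1) = (qR, □, L)

The first 2 configurations are:
[q0]111 ⊢ [qR]□□11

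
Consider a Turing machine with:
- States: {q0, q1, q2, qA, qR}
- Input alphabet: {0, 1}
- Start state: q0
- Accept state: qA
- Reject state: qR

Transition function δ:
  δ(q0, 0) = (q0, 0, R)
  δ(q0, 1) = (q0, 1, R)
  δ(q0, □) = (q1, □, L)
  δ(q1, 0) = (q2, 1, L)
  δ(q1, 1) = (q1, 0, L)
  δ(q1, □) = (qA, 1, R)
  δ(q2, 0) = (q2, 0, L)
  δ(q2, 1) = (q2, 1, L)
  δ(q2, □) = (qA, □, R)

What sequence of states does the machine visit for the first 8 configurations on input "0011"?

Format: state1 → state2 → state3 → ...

Execution trace:
Initial: [q0]0011
Step 1: δ(q0, 0) = (q0, 0, R) → 0[q0]011
Step 2: δ(q0, 0) = (q0, 0, R) → 00[q0]11
Step 3: δ(q0, 1) = (q0, 1, R) → 001[q0]1
Step 4: δ(q0, 1) = (q0, 1, R) → 0011[q0]□
Step 5: δ(q0, □) = (q1, □, L) → 001[q1]1□
Step 6: δ(q1, 1) = (q1, 0, L) → 00[q1]10□
Step 7: δ(q1, 1) = (q1, 0, L) → 0[q1]000□

State sequence: q0 → q0 → q0 → q0 → q0 → q1 → q1 → q1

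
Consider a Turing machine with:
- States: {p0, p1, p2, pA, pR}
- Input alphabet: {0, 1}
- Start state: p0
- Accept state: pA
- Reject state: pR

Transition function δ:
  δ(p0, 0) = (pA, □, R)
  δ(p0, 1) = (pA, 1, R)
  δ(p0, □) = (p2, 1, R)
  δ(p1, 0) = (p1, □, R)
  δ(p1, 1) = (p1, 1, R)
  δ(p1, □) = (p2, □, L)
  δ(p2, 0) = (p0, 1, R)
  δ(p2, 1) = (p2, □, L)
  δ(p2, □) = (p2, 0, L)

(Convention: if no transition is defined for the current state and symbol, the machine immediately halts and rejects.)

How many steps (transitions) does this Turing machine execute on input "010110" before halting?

Execution trace:
Initial: [p0]010110
Step 1: δ(p0, 0) = (pA, □, R) → □[pA]10110

The machine reaches the accept state pA and halts.

The machine executed 1 step before halting.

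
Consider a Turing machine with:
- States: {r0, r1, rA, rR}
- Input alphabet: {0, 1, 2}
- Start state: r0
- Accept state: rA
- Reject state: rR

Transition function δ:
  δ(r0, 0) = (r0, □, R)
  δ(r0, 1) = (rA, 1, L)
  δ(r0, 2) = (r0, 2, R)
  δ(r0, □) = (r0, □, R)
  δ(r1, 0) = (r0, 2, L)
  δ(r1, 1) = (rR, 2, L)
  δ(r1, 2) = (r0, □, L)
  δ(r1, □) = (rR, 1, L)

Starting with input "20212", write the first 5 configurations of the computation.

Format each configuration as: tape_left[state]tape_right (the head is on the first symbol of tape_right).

Transitions applied:
Step 1: δ(r0, 2) = (r0, 2, R)
Step 2: δ(r0, 0) = (r0, □, R)
Step 3: δ(r0, 2) = (r0, 2, R)
Step 4: δ(r0, 1) = (rA, 1, L)

The first 5 configurations are:
[r0]20212 ⊢ 2[r0]0212 ⊢ 2□[r0]212 ⊢ 2□2[r0]12 ⊢ 2□[rA]212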